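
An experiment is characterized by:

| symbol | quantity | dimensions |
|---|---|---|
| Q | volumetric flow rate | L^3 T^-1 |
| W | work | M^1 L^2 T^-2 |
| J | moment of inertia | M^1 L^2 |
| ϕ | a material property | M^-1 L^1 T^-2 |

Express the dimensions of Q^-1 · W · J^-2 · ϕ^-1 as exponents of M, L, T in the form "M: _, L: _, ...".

M: 0, L: -6, T: 1

Collect each base-dimension exponent across the product:
  M: −(0) + (1) − 2·(1) − (-1) = 0
  L: −(3) + (2) − 2·(2) − (1) = -6
  T: −(-1) + (-2) − 2·(0) − (-2) = 1
So the dimensions are [L⁻⁶ T].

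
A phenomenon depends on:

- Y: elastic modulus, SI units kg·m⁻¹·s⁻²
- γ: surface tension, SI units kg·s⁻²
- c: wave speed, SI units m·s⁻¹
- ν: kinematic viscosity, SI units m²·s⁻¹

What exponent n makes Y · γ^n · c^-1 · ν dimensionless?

Balance the M exponent: (1)·n from γ, plus (1) − (0) + (0) = 1 from the rest, must sum to zero.
n + 1 = 0, so n = -1.

-1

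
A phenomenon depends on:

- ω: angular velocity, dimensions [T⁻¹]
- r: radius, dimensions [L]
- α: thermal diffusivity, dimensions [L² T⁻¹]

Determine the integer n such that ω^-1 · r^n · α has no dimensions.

-2

Balance the L exponent: (1)·n from r, plus −(0) + (2) = 2 from the rest, must sum to zero.
n + 2 = 0, so n = -2.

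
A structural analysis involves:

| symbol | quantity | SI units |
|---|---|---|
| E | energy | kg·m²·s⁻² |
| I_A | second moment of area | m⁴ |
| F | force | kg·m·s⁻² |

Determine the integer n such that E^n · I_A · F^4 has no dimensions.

-4

Balance the M exponent: (1)·n from E, plus (0) + 4·(1) = 4 from the rest, must sum to zero.
n + 4 = 0, so n = -4.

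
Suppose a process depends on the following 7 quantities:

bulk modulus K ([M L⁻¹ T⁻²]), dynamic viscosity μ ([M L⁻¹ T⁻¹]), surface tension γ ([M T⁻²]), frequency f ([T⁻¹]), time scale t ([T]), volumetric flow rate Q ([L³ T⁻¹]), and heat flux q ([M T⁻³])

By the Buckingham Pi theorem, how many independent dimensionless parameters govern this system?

4

There are 7 variables and 3 base dimensions (M, L, T).
The dimension matrix has rank 3.
Independent dimensionless groups: 7 − 3 = 4.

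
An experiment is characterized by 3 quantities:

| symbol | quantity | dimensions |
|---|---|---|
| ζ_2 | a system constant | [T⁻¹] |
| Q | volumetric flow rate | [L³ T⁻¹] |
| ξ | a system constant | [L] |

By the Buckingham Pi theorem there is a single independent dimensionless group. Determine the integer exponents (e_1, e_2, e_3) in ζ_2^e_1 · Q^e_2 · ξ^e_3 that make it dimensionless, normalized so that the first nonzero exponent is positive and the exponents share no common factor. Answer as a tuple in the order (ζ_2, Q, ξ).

(1, -1, 3)

L: e_1·(0) + e_2·(3) + e_3·(1) = 0
T: e_1·(-1) + e_2·(-1) + e_3·(0) = 0
Solving this homogeneous linear system for the smallest-integer solution (first nonzero entry positive) gives (1, -1, 3).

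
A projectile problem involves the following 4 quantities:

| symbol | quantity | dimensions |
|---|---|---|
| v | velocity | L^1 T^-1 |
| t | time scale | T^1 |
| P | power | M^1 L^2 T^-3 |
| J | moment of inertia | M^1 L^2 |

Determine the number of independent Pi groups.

1

There are 4 variables and 3 base dimensions (M, L, T).
The dimension matrix has rank 3.
Independent dimensionless groups: 4 − 3 = 1.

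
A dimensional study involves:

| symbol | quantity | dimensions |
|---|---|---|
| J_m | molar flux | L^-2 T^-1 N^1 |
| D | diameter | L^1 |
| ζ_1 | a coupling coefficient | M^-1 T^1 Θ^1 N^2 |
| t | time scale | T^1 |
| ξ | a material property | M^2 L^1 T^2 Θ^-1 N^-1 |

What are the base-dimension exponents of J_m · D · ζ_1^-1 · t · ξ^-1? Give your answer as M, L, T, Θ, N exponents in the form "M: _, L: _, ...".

Collect each base-dimension exponent across the product:
  M: (0) + (0) − (-1) + (0) − (2) = -1
  L: (-2) + (1) − (0) + (0) − (1) = -2
  T: (-1) + (0) − (1) + (1) − (2) = -3
  Θ: (0) + (0) − (1) + (0) − (-1) = 0
  N: (1) + (0) − (2) + (0) − (-1) = 0
So the dimensions are [M⁻¹ L⁻² T⁻³].

M: -1, L: -2, T: -3, Θ: 0, N: 0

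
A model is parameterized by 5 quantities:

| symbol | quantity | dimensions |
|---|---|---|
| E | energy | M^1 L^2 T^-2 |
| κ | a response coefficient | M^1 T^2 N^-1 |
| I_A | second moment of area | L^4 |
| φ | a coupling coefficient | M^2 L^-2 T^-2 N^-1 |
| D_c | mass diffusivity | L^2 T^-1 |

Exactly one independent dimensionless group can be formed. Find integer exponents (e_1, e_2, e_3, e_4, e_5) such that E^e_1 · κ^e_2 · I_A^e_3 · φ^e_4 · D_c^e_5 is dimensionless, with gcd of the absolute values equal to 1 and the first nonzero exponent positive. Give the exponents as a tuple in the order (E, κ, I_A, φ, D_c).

(1, 1, -2, -1, 2)

M: e_1·(1) + e_2·(1) + e_3·(0) + e_4·(2) + e_5·(0) = 0
L: e_1·(2) + e_2·(0) + e_3·(4) + e_4·(-2) + e_5·(2) = 0
T: e_1·(-2) + e_2·(2) + e_3·(0) + e_4·(-2) + e_5·(-1) = 0
N: e_1·(0) + e_2·(-1) + e_3·(0) + e_4·(-1) + e_5·(0) = 0
Solving this homogeneous linear system for the smallest-integer solution (first nonzero entry positive) gives (1, 1, -2, -1, 2).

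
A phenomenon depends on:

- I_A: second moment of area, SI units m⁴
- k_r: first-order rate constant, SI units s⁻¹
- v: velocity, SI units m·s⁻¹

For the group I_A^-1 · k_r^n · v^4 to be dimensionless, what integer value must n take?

-4

Balance the T exponent: (-1)·n from k_r, plus −(0) + 4·(-1) = -4 from the rest, must sum to zero.
−n − 4 = 0, so n = -4.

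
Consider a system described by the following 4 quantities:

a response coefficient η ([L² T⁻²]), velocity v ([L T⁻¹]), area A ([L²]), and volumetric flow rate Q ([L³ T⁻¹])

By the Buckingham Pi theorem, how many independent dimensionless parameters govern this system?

2

There are 4 variables and 2 base dimensions (L, T).
The dimension matrix has rank 2.
Independent dimensionless groups: 4 − 2 = 2.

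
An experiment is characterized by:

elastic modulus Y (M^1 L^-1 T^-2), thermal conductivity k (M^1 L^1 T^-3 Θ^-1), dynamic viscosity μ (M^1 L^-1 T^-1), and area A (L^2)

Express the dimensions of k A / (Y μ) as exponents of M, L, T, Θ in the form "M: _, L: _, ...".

M: -1, L: 5, T: 0, Θ: -1

Collect each base-dimension exponent across the product:
  M: −(1) + (1) − (1) + (0) = -1
  L: −(-1) + (1) − (-1) + (2) = 5
  T: −(-2) + (-3) − (-1) + (0) = 0
  Θ: −(0) + (-1) − (0) + (0) = -1
So the dimensions are [M⁻¹ L⁵ Θ⁻¹].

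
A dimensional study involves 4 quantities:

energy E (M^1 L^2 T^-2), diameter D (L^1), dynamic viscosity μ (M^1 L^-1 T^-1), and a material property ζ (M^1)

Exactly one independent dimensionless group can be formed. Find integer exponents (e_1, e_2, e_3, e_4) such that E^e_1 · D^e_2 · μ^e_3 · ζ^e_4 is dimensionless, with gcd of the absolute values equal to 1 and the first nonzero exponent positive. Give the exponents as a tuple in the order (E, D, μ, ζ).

M: e_1·(1) + e_2·(0) + e_3·(1) + e_4·(1) = 0
L: e_1·(2) + e_2·(1) + e_3·(-1) + e_4·(0) = 0
T: e_1·(-2) + e_2·(0) + e_3·(-1) + e_4·(0) = 0
Solving this homogeneous linear system for the smallest-integer solution (first nonzero entry positive) gives (1, -4, -2, 1).

(1, -4, -2, 1)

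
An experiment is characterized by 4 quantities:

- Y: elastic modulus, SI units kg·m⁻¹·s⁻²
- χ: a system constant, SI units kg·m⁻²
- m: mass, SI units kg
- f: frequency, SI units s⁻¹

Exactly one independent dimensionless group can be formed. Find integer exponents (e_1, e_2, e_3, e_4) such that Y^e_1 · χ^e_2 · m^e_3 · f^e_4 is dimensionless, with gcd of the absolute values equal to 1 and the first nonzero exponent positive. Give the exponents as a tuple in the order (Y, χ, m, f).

(2, -1, -1, -4)

M: e_1·(1) + e_2·(1) + e_3·(1) + e_4·(0) = 0
L: e_1·(-1) + e_2·(-2) + e_3·(0) + e_4·(0) = 0
T: e_1·(-2) + e_2·(0) + e_3·(0) + e_4·(-1) = 0
Solving this homogeneous linear system for the smallest-integer solution (first nonzero entry positive) gives (2, -1, -1, -4).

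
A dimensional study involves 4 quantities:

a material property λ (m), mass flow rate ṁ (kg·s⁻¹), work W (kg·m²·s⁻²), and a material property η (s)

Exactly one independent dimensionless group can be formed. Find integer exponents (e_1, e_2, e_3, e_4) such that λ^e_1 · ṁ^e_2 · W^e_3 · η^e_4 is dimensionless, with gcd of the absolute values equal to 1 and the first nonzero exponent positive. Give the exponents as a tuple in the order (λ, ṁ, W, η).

(2, 1, -1, -1)

M: e_1·(0) + e_2·(1) + e_3·(1) + e_4·(0) = 0
L: e_1·(1) + e_2·(0) + e_3·(2) + e_4·(0) = 0
T: e_1·(0) + e_2·(-1) + e_3·(-2) + e_4·(1) = 0
Solving this homogeneous linear system for the smallest-integer solution (first nonzero entry positive) gives (2, 1, -1, -1).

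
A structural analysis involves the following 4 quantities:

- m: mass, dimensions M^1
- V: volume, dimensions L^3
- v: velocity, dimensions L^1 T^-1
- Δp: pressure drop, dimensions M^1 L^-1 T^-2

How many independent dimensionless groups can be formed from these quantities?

1

There are 4 variables and 3 base dimensions (M, L, T).
The dimension matrix has rank 3.
Independent dimensionless groups: 4 − 3 = 1.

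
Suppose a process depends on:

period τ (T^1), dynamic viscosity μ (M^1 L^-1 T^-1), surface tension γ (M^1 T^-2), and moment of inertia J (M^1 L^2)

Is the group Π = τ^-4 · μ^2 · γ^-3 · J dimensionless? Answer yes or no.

Sum the exponent of each base dimension across the product:
  M: −4·[τ]_M + 2·[μ]_M − 3·[γ]_M + [J]_M = −4·(0) + 2·(1) − 3·(1) + (1) = 0
  L: −4·[τ]_L + 2·[μ]_L − 3·[γ]_L + [J]_L = −4·(0) + 2·(-1) − 3·(0) + (2) = 0
  T: −4·[τ]_T + 2·[μ]_T − 3·[γ]_T + [J]_T = −4·(1) + 2·(-1) − 3·(-2) + (0) = 0
All base exponents vanish — dimensionless.

yes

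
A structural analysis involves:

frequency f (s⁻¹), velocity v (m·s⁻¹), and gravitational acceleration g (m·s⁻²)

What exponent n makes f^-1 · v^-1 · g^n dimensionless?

Balance the L exponent: (1)·n from g, plus −(0) − (1) = -1 from the rest, must sum to zero.
n − 1 = 0, so n = 1.

1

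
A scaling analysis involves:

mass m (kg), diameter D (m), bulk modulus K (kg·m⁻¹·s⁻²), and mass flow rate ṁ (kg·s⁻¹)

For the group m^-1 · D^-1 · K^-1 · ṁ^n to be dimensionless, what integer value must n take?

2

Balance the M exponent: (1)·n from ṁ, plus −(1) − (0) − (1) = -2 from the rest, must sum to zero.
n − 2 = 0, so n = 2.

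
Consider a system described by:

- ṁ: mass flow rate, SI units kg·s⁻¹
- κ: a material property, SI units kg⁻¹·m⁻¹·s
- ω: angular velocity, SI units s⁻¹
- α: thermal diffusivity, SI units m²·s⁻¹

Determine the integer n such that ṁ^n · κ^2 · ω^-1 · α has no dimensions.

2

Balance the M exponent: (1)·n from ṁ, plus 2·(-1) − (0) + (0) = -2 from the rest, must sum to zero.
n − 2 = 0, so n = 2.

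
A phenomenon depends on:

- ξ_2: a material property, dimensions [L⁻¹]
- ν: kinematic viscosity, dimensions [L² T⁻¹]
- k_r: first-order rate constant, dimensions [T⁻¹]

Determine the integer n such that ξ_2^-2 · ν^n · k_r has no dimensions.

Balance the L exponent: (2)·n from ν, plus −2·(-1) + (0) = 2 from the rest, must sum to zero.
2n + 2 = 0, so n = -1.

-1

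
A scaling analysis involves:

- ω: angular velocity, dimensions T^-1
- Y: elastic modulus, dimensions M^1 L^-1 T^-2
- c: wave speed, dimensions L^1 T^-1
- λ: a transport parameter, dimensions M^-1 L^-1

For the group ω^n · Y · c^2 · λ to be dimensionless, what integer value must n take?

Balance the T exponent: (-1)·n from ω, plus (-2) + 2·(-1) + (0) = -4 from the rest, must sum to zero.
−n − 4 = 0, so n = -4.

-4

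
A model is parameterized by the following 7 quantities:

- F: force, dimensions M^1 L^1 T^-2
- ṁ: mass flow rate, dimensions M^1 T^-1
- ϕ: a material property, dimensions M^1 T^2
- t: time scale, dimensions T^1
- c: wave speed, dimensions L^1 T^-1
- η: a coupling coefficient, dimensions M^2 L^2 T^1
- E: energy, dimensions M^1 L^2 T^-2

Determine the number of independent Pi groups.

There are 7 variables and 3 base dimensions (M, L, T).
The dimension matrix has rank 3.
Independent dimensionless groups: 7 − 3 = 4.

4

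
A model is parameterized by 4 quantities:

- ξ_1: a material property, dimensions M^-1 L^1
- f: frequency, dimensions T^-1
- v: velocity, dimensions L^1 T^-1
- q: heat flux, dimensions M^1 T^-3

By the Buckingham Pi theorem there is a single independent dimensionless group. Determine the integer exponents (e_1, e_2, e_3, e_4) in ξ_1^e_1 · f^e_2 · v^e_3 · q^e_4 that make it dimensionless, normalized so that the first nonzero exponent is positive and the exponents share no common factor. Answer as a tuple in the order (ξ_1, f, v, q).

(1, -2, -1, 1)

M: e_1·(-1) + e_2·(0) + e_3·(0) + e_4·(1) = 0
L: e_1·(1) + e_2·(0) + e_3·(1) + e_4·(0) = 0
T: e_1·(0) + e_2·(-1) + e_3·(-1) + e_4·(-3) = 0
Solving this homogeneous linear system for the smallest-integer solution (first nonzero entry positive) gives (1, -2, -1, 1).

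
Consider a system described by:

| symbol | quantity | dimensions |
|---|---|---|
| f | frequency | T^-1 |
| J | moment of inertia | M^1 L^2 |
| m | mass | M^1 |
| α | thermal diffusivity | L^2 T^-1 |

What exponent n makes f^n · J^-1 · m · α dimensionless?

-1

Balance the T exponent: (-1)·n from f, plus −(0) + (0) + (-1) = -1 from the rest, must sum to zero.
−n − 1 = 0, so n = -1.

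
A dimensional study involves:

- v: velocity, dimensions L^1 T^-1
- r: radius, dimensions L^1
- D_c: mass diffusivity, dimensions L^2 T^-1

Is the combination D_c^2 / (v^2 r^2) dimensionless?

Sum the exponent of each base dimension across the product:
  M: −2·[v]_M − 2·[r]_M + 2·[D_c]_M = −2·(0) − 2·(0) + 2·(0) = 0
  L: −2·[v]_L − 2·[r]_L + 2·[D_c]_L = −2·(1) − 2·(1) + 2·(2) = 0
  T: −2·[v]_T − 2·[r]_T + 2·[D_c]_T = −2·(-1) − 2·(0) + 2·(-1) = 0
  I: −2·[v]_I − 2·[r]_I + 2·[D_c]_I = −2·(0) − 2·(0) + 2·(0) = 0
All base exponents vanish — dimensionless.

yes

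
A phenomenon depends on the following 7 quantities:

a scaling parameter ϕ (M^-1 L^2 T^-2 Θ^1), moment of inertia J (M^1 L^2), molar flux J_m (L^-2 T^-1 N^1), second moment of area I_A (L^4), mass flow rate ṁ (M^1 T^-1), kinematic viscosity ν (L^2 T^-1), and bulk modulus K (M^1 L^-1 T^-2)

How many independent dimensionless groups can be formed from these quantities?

There are 7 variables and 5 base dimensions (M, L, T, Θ, N).
The dimension matrix has rank 5.
Independent dimensionless groups: 7 − 5 = 2.

2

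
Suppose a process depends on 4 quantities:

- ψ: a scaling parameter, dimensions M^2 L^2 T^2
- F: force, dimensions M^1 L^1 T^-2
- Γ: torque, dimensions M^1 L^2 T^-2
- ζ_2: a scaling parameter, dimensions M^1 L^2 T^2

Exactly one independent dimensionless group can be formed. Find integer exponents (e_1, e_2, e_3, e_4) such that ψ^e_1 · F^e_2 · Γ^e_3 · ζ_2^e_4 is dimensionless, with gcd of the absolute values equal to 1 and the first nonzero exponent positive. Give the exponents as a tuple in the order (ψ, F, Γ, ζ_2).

M: e_1·(2) + e_2·(1) + e_3·(1) + e_4·(1) = 0
L: e_1·(2) + e_2·(1) + e_3·(2) + e_4·(2) = 0
T: e_1·(2) + e_2·(-2) + e_3·(-2) + e_4·(2) = 0
Solving this homogeneous linear system for the smallest-integer solution (first nonzero entry positive) gives (2, -4, 3, -3).

(2, -4, 3, -3)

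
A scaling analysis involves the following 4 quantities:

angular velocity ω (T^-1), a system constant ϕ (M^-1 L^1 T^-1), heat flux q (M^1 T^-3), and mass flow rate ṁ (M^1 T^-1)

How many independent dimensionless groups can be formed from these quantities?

1

There are 4 variables and 3 base dimensions (M, L, T).
The dimension matrix has rank 3.
Independent dimensionless groups: 4 − 3 = 1.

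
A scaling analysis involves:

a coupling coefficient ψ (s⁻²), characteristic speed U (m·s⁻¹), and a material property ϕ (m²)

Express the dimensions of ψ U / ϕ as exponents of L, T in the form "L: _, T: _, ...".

Collect each base-dimension exponent across the product:
  L: (0) + (1) − (2) = -1
  T: (-2) + (-1) − (0) = -3
So the dimensions are [L⁻¹ T⁻³].

L: -1, T: -3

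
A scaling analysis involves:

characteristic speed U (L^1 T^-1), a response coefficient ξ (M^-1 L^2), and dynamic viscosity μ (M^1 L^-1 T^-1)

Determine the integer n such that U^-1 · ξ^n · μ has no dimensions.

Balance the M exponent: (-1)·n from ξ, plus −(0) + (1) = 1 from the rest, must sum to zero.
−n + 1 = 0, so n = 1.

1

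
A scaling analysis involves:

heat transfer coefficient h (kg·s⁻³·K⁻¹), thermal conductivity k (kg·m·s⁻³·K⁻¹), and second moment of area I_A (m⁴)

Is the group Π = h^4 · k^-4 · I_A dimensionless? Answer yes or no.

yes

Sum the exponent of each base dimension across the product:
  M: 4·[h]_M − 4·[k]_M + [I_A]_M = 4·(1) − 4·(1) + (0) = 0
  L: 4·[h]_L − 4·[k]_L + [I_A]_L = 4·(0) − 4·(1) + (4) = 0
  T: 4·[h]_T − 4·[k]_T + [I_A]_T = 4·(-3) − 4·(-3) + (0) = 0
  Θ: 4·[h]_Θ − 4·[k]_Θ + [I_A]_Θ = 4·(-1) − 4·(-1) + (0) = 0
All base exponents vanish — dimensionless.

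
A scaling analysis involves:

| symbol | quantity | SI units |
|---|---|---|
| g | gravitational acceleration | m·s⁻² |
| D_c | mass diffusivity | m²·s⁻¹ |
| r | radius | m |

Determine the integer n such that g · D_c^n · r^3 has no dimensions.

-2

Balance the L exponent: (2)·n from D_c, plus (1) + 3·(1) = 4 from the rest, must sum to zero.
2n + 4 = 0, so n = -2.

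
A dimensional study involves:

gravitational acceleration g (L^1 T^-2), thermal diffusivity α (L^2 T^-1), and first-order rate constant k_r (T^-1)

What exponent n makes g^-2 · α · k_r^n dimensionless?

3

Balance the T exponent: (-1)·n from k_r, plus −2·(-2) + (-1) = 3 from the rest, must sum to zero.
−n + 3 = 0, so n = 3.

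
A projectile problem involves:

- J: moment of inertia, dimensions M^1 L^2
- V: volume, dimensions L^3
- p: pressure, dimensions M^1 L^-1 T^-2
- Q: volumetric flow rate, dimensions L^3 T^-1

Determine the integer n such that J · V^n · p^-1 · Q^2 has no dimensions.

Balance the L exponent: (3)·n from V, plus (2) − (-1) + 2·(3) = 9 from the rest, must sum to zero.
3n + 9 = 0, so n = -3.

-3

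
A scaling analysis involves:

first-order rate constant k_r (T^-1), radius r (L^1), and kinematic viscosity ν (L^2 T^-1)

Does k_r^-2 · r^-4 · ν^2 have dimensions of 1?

yes

Sum the exponent of each base dimension across the product:
  L: −2·[k_r]_L − 4·[r]_L + 2·[ν]_L = −2·(0) − 4·(1) + 2·(2) = 0
  T: −2·[k_r]_T − 4·[r]_T + 2·[ν]_T = −2·(-1) − 4·(0) + 2·(-1) = 0
All base exponents vanish — dimensionless.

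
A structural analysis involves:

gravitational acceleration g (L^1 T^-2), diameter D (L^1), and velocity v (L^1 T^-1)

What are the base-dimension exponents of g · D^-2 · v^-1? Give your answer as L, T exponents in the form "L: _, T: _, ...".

Collect each base-dimension exponent across the product:
  L: (1) − 2·(1) − (1) = -2
  T: (-2) − 2·(0) − (-1) = -1
So the dimensions are [L⁻² T⁻¹].

L: -2, T: -1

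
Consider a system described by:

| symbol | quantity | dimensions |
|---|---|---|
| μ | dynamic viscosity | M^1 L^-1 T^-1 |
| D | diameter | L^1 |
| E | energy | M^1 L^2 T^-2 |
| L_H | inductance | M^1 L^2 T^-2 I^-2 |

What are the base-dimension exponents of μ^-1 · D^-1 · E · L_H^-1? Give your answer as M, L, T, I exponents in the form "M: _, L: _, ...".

M: -1, L: 0, T: 1, I: 2

Collect each base-dimension exponent across the product:
  M: −(1) − (0) + (1) − (1) = -1
  L: −(-1) − (1) + (2) − (2) = 0
  T: −(-1) − (0) + (-2) − (-2) = 1
  I: −(0) − (0) + (0) − (-2) = 2
So the dimensions are [M⁻¹ T I²].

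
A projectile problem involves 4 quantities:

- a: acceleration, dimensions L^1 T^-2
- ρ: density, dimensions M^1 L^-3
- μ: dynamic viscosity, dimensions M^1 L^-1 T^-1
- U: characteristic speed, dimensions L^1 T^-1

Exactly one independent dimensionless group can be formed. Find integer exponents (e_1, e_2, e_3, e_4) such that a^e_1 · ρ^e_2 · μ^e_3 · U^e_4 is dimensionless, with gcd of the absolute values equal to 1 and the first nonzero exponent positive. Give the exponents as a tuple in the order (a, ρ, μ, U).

M: e_1·(0) + e_2·(1) + e_3·(1) + e_4·(0) = 0
L: e_1·(1) + e_2·(-3) + e_3·(-1) + e_4·(1) = 0
T: e_1·(-2) + e_2·(0) + e_3·(-1) + e_4·(-1) = 0
Solving this homogeneous linear system for the smallest-integer solution (first nonzero entry positive) gives (1, -1, 1, -3).

(1, -1, 1, -3)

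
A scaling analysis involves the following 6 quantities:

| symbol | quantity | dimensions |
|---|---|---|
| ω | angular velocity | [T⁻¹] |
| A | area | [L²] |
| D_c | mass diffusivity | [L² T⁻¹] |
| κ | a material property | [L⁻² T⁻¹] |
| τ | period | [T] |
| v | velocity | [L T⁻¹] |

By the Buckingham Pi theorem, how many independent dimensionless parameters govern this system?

There are 6 variables and 2 base dimensions (L, T).
The dimension matrix has rank 2.
Independent dimensionless groups: 6 − 2 = 4.

4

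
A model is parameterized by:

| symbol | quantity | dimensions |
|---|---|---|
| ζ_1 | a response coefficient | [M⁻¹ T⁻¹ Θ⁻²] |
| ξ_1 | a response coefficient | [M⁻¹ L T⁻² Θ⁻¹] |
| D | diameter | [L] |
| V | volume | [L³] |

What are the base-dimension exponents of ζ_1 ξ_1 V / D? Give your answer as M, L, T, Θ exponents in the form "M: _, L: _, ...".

Collect each base-dimension exponent across the product:
  M: (-1) + (-1) − (0) + (0) = -2
  L: (0) + (1) − (1) + (3) = 3
  T: (-1) + (-2) − (0) + (0) = -3
  Θ: (-2) + (-1) − (0) + (0) = -3
So the dimensions are [M⁻² L³ T⁻³ Θ⁻³].

M: -2, L: 3, T: -3, Θ: -3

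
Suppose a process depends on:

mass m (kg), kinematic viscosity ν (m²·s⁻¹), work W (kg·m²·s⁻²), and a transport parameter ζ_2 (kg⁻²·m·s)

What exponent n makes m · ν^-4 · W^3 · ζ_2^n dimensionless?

Balance the M exponent: (-2)·n from ζ_2, plus (1) − 4·(0) + 3·(1) = 4 from the rest, must sum to zero.
-2n + 4 = 0, so n = 2.

2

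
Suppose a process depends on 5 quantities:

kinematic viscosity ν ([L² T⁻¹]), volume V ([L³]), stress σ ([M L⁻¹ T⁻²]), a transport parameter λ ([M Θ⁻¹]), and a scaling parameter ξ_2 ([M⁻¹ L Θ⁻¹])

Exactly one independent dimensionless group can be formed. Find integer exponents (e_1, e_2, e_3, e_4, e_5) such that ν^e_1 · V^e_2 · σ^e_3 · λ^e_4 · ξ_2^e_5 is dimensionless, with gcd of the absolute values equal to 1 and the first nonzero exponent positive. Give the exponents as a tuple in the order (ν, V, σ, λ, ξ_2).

(4, -3, -2, 1, -1)

M: e_1·(0) + e_2·(0) + e_3·(1) + e_4·(1) + e_5·(-1) = 0
L: e_1·(2) + e_2·(3) + e_3·(-1) + e_4·(0) + e_5·(1) = 0
T: e_1·(-1) + e_2·(0) + e_3·(-2) + e_4·(0) + e_5·(0) = 0
Θ: e_1·(0) + e_2·(0) + e_3·(0) + e_4·(-1) + e_5·(-1) = 0
Solving this homogeneous linear system for the smallest-integer solution (first nonzero entry positive) gives (4, -3, -2, 1, -1).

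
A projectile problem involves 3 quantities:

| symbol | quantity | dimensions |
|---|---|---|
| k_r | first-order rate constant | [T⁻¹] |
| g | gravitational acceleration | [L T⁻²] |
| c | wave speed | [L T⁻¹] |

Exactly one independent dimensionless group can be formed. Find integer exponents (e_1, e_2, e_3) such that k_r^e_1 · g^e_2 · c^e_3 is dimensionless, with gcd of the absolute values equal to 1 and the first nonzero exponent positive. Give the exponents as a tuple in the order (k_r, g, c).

(1, -1, 1)

L: e_1·(0) + e_2·(1) + e_3·(1) = 0
T: e_1·(-1) + e_2·(-2) + e_3·(-1) = 0
Solving this homogeneous linear system for the smallest-integer solution (first nonzero entry positive) gives (1, -1, 1).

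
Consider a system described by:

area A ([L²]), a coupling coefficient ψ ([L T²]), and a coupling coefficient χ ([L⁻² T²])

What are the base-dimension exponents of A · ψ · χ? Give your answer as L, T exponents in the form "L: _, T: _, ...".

L: 1, T: 4

Collect each base-dimension exponent across the product:
  L: (2) + (1) + (-2) = 1
  T: (0) + (2) + (2) = 4
So the dimensions are [L T⁴].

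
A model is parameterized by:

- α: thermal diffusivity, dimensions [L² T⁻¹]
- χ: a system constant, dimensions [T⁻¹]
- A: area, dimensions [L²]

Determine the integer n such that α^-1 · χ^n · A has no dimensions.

1

Balance the T exponent: (-1)·n from χ, plus −(-1) + (0) = 1 from the rest, must sum to zero.
−n + 1 = 0, so n = 1.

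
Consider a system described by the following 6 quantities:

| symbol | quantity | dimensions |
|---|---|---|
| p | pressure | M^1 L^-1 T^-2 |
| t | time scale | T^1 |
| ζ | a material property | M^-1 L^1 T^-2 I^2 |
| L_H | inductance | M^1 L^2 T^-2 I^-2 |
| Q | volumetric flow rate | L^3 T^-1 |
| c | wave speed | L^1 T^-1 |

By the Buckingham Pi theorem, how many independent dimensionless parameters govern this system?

2

There are 6 variables and 4 base dimensions (M, L, T, I).
The dimension matrix has rank 4.
Independent dimensionless groups: 6 − 4 = 2.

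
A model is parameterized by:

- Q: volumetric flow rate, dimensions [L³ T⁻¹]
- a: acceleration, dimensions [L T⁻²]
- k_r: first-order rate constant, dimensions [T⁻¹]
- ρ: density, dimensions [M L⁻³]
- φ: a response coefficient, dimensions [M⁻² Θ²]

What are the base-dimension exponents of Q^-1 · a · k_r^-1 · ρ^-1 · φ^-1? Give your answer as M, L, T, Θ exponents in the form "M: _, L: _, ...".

M: 1, L: 1, T: 0, Θ: -2

Collect each base-dimension exponent across the product:
  M: −(0) + (0) − (0) − (1) − (-2) = 1
  L: −(3) + (1) − (0) − (-3) − (0) = 1
  T: −(-1) + (-2) − (-1) − (0) − (0) = 0
  Θ: −(0) + (0) − (0) − (0) − (2) = -2
So the dimensions are [M L Θ⁻²].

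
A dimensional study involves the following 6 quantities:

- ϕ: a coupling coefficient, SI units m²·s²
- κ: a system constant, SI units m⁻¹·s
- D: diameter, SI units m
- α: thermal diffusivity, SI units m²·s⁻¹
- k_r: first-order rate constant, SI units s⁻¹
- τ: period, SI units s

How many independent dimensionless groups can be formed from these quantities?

4

There are 6 variables and 2 base dimensions (L, T).
The dimension matrix has rank 2.
Independent dimensionless groups: 6 − 2 = 4.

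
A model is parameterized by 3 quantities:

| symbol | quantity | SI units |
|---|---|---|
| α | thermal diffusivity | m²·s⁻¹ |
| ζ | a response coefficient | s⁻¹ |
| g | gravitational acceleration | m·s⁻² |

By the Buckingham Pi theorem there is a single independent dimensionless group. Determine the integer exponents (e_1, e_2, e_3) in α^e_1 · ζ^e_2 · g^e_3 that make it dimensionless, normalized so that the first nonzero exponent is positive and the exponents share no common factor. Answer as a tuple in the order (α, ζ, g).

L: e_1·(2) + e_2·(0) + e_3·(1) = 0
T: e_1·(-1) + e_2·(-1) + e_3·(-2) = 0
Solving this homogeneous linear system for the smallest-integer solution (first nonzero entry positive) gives (1, 3, -2).

(1, 3, -2)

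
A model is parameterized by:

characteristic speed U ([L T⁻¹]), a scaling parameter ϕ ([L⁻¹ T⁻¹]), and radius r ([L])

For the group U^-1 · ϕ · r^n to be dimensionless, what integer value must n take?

Balance the L exponent: (1)·n from r, plus −(1) + (-1) = -2 from the rest, must sum to zero.
n − 2 = 0, so n = 2.

2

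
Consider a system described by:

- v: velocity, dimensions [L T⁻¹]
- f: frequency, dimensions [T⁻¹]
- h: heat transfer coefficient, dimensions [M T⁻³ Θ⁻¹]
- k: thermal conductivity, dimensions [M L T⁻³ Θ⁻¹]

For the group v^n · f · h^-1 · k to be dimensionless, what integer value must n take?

Balance the L exponent: (1)·n from v, plus (0) − (0) + (1) = 1 from the rest, must sum to zero.
n + 1 = 0, so n = -1.

-1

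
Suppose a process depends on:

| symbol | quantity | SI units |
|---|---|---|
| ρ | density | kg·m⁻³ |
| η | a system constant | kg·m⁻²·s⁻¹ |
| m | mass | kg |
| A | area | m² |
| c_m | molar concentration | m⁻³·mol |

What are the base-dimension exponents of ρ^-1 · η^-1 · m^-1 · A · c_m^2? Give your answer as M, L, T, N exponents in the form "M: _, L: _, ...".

Collect each base-dimension exponent across the product:
  M: −(1) − (1) − (1) + (0) + 2·(0) = -3
  L: −(-3) − (-2) − (0) + (2) + 2·(-3) = 1
  T: −(0) − (-1) − (0) + (0) + 2·(0) = 1
  N: −(0) − (0) − (0) + (0) + 2·(1) = 2
So the dimensions are [M⁻³ L T N²].

M: -3, L: 1, T: 1, N: 2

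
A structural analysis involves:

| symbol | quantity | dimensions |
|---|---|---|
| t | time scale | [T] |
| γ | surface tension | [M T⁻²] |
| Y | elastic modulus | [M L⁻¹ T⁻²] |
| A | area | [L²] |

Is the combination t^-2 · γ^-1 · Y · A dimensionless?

no

Sum the exponent of each base dimension across the product:
  M: −2·[t]_M − [γ]_M + [Y]_M + [A]_M = −2·(0) − (1) + (1) + (0) = 0
  L: −2·[t]_L − [γ]_L + [Y]_L + [A]_L = −2·(0) − (0) + (-1) + (2) = 1
  T: −2·[t]_T − [γ]_T + [Y]_T + [A]_T = −2·(1) − (-2) + (-2) + (0) = -2
Net dimensions [L T⁻²] ≠ [1] — not dimensionless.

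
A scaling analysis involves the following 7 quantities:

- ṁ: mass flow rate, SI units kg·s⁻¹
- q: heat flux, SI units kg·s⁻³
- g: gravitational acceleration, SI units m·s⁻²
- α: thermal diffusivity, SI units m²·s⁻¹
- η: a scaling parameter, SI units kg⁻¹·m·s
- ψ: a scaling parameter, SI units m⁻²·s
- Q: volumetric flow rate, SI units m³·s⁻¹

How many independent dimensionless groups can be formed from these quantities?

There are 7 variables and 3 base dimensions (M, L, T).
The dimension matrix has rank 3.
Independent dimensionless groups: 7 − 3 = 4.

4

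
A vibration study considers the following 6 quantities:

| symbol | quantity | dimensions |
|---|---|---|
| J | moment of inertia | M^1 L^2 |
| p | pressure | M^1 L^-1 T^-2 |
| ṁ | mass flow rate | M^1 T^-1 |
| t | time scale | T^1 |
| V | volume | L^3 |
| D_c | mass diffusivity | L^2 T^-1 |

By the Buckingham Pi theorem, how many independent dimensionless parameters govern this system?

There are 6 variables and 3 base dimensions (M, L, T).
The dimension matrix has rank 3.
Independent dimensionless groups: 6 − 3 = 3.

3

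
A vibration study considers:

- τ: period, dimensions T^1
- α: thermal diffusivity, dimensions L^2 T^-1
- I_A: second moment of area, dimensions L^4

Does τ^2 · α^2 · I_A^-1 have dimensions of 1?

yes

Sum the exponent of each base dimension across the product:
  M: 2·[τ]_M + 2·[α]_M − [I_A]_M = 2·(0) + 2·(0) − (0) = 0
  L: 2·[τ]_L + 2·[α]_L − [I_A]_L = 2·(0) + 2·(2) − (4) = 0
  T: 2·[τ]_T + 2·[α]_T − [I_A]_T = 2·(1) + 2·(-1) − (0) = 0
All base exponents vanish — dimensionless.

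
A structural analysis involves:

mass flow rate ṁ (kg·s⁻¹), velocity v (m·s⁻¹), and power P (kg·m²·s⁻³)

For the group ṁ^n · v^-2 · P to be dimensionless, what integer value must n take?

Balance the M exponent: (1)·n from ṁ, plus −2·(0) + (1) = 1 from the rest, must sum to zero.
n + 1 = 0, so n = -1.

-1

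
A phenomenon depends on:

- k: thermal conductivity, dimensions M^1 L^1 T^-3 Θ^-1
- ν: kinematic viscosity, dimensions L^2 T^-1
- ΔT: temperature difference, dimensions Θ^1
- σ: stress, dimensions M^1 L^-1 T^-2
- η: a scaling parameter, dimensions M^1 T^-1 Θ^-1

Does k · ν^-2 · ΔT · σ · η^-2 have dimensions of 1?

no

Sum the exponent of each base dimension across the product:
  M: [k]_M − 2·[ν]_M + [ΔT]_M + [σ]_M − 2·[η]_M = (1) − 2·(0) + (0) + (1) − 2·(1) = 0
  L: [k]_L − 2·[ν]_L + [ΔT]_L + [σ]_L − 2·[η]_L = (1) − 2·(2) + (0) + (-1) − 2·(0) = -4
  T: [k]_T − 2·[ν]_T + [ΔT]_T + [σ]_T − 2·[η]_T = (-3) − 2·(-1) + (0) + (-2) − 2·(-1) = -1
  Θ: [k]_Θ − 2·[ν]_Θ + [ΔT]_Θ + [σ]_Θ − 2·[η]_Θ = (-1) − 2·(0) + (1) + (0) − 2·(-1) = 2
Net dimensions [L⁻⁴ T⁻¹ Θ²] ≠ [1] — not dimensionless.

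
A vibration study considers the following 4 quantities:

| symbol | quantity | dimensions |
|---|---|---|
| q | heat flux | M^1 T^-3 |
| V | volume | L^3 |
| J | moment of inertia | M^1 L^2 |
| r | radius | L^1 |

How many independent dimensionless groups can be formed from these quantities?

There are 4 variables and 3 base dimensions (M, L, T).
The dimension matrix has rank 3.
Independent dimensionless groups: 4 − 3 = 1.

1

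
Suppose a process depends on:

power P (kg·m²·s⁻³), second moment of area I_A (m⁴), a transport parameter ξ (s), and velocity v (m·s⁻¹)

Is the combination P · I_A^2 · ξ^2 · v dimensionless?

no

Sum the exponent of each base dimension across the product:
  M: [P]_M + 2·[I_A]_M + 2·[ξ]_M + [v]_M = (1) + 2·(0) + 2·(0) + (0) = 1
  L: [P]_L + 2·[I_A]_L + 2·[ξ]_L + [v]_L = (2) + 2·(4) + 2·(0) + (1) = 11
  T: [P]_T + 2·[I_A]_T + 2·[ξ]_T + [v]_T = (-3) + 2·(0) + 2·(1) + (-1) = -2
Net dimensions [M L¹¹ T⁻²] ≠ [1] — not dimensionless.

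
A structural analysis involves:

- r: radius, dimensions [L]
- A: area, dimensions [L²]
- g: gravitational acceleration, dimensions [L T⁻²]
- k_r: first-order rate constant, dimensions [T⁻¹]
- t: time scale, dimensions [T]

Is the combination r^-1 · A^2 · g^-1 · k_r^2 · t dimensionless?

no

Sum the exponent of each base dimension across the product:
  L: −[r]_L + 2·[A]_L − [g]_L + 2·[k_r]_L + [t]_L = −(1) + 2·(2) − (1) + 2·(0) + (0) = 2
  T: −[r]_T + 2·[A]_T − [g]_T + 2·[k_r]_T + [t]_T = −(0) + 2·(0) − (-2) + 2·(-1) + (1) = 1
Net dimensions [L² T] ≠ [1] — not dimensionless.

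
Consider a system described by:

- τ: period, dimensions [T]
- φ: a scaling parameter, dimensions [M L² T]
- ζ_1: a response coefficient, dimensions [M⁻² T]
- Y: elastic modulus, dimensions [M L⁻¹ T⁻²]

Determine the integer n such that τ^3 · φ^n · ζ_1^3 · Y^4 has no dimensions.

2

Balance the M exponent: (1)·n from φ, plus 3·(0) + 3·(-2) + 4·(1) = -2 from the rest, must sum to zero.
n − 2 = 0, so n = 2.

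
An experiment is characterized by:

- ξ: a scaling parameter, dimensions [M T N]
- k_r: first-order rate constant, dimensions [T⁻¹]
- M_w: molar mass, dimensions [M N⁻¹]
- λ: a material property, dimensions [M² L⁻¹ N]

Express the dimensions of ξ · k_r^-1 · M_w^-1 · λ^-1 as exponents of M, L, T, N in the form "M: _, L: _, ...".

M: -2, L: 1, T: 2, N: 1

Collect each base-dimension exponent across the product:
  M: (1) − (0) − (1) − (2) = -2
  L: (0) − (0) − (0) − (-1) = 1
  T: (1) − (-1) − (0) − (0) = 2
  N: (1) − (0) − (-1) − (1) = 1
So the dimensions are [M⁻² L T² N].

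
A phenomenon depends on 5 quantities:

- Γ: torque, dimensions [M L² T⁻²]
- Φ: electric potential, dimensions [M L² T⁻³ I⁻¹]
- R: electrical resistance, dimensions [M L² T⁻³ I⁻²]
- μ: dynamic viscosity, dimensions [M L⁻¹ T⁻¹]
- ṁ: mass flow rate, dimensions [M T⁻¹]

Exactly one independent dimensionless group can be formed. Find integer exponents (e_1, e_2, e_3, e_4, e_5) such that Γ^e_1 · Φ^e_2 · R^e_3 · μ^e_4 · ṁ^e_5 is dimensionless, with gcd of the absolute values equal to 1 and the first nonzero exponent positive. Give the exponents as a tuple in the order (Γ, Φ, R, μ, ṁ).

M: e_1·(1) + e_2·(1) + e_3·(1) + e_4·(1) + e_5·(1) = 0
L: e_1·(2) + e_2·(2) + e_3·(2) + e_4·(-1) + e_5·(0) = 0
T: e_1·(-2) + e_2·(-3) + e_3·(-3) + e_4·(-1) + e_5·(-1) = 0
I: e_1·(0) + e_2·(-1) + e_3·(-2) + e_4·(0) + e_5·(0) = 0
Solving this homogeneous linear system for the smallest-integer solution (first nonzero entry positive) gives (2, -2, 1, 2, -3).

(2, -2, 1, 2, -3)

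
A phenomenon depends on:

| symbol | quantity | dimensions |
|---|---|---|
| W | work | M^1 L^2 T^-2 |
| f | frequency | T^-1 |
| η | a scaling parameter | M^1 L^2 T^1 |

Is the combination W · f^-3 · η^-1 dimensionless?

yes

Sum the exponent of each base dimension across the product:
  M: [W]_M − 3·[f]_M − [η]_M = (1) − 3·(0) − (1) = 0
  L: [W]_L − 3·[f]_L − [η]_L = (2) − 3·(0) − (2) = 0
  T: [W]_T − 3·[f]_T − [η]_T = (-2) − 3·(-1) − (1) = 0
All base exponents vanish — dimensionless.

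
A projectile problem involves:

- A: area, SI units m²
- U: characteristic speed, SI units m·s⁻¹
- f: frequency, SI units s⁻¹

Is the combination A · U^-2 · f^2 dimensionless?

yes

Sum the exponent of each base dimension across the product:
  M: [A]_M − 2·[U]_M + 2·[f]_M = (0) − 2·(0) + 2·(0) = 0
  L: [A]_L − 2·[U]_L + 2·[f]_L = (2) − 2·(1) + 2·(0) = 0
  T: [A]_T − 2·[U]_T + 2·[f]_T = (0) − 2·(-1) + 2·(-1) = 0
All base exponents vanish — dimensionless.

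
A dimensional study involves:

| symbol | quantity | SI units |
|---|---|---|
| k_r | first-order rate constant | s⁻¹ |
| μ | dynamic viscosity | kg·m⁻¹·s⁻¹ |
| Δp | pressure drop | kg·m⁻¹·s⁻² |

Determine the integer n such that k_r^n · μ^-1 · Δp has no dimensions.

Balance the T exponent: (-1)·n from k_r, plus −(-1) + (-2) = -1 from the rest, must sum to zero.
−n − 1 = 0, so n = -1.

-1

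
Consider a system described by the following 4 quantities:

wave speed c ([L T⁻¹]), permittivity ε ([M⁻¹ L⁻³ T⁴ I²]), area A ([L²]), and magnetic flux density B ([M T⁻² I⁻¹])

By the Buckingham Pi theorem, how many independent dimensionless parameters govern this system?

0

There are 4 variables and 4 base dimensions (M, L, T, I).
The dimension matrix has rank 4.
Independent dimensionless groups: 4 − 4 = 0.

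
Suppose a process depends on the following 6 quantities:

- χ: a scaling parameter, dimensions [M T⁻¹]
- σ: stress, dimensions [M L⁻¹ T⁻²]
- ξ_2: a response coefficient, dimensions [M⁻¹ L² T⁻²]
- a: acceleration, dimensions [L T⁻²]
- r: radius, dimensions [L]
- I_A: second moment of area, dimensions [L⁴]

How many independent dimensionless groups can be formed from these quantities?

There are 6 variables and 3 base dimensions (M, L, T).
The dimension matrix has rank 3.
Independent dimensionless groups: 6 − 3 = 3.

3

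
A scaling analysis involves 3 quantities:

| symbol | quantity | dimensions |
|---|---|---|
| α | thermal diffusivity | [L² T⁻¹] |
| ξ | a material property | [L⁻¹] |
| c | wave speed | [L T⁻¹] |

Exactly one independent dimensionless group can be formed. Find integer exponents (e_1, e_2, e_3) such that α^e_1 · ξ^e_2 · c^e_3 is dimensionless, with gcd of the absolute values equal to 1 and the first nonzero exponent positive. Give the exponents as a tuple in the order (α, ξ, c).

L: e_1·(2) + e_2·(-1) + e_3·(1) = 0
T: e_1·(-1) + e_2·(0) + e_3·(-1) = 0
Solving this homogeneous linear system for the smallest-integer solution (first nonzero entry positive) gives (1, 1, -1).

(1, 1, -1)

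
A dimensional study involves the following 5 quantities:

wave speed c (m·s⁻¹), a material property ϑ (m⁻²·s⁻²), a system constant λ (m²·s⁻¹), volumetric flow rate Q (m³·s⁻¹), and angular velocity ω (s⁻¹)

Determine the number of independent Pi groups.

3

There are 5 variables and 2 base dimensions (L, T).
The dimension matrix has rank 2.
Independent dimensionless groups: 5 − 2 = 3.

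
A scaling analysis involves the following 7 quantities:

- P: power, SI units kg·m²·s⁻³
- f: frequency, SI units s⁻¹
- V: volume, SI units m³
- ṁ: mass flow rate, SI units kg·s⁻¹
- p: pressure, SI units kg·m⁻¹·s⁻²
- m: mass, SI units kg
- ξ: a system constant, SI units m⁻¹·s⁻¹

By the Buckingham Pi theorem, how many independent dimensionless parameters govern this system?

4

There are 7 variables and 3 base dimensions (M, L, T).
The dimension matrix has rank 3.
Independent dimensionless groups: 7 − 3 = 4.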